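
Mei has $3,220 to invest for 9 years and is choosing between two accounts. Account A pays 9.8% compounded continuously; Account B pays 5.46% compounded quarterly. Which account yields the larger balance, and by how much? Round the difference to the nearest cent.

A: e^(0.098·9) = e^0.882 ≈ 2.415726331, so 3,220 × 2.415726331 ≈ 7,778.6388.
B: (1 + 0.01365)^36 ≈ 1.629179324, so 3,220 × 1.629179324 ≈ 5,245.9574.
Difference ≈ 2,532.6814 in favor of A.

Account A, by $2,532.68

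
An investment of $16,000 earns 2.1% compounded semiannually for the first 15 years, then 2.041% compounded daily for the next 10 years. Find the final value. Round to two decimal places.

Phase 1: 16,000·(1 + 0.0105)^30 ≈ 21,888.1733.
Phase 2: 21,888.1733·(1 + 0.02041/365)^3650 ≈ 26,843.9576.

$26,843.96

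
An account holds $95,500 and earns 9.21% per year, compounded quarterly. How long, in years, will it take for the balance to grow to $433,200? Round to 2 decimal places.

16.61 years

We need (1 + 0.023025)^(4t) = 4.5361, so 4t = ln 4.5361 / ln 1.023025 ≈ 66.4241.
t ≈ 66.4241/4 = 16.6060 years.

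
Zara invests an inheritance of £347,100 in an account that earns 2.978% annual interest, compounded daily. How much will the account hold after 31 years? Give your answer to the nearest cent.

£873,715.90

Periodic rate = 2.978%/365 = 0.000081589; periods = 365·31 = 11315.
A = 347,100·(1 + 0.02978/365)^11315 ≈ 347,100·2.51718783866 ≈ 873,715.8988.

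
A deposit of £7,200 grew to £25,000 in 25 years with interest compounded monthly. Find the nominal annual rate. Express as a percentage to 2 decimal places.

(1 + r/12)^300 = 25,000/7,200 = 3.47222.
1 + r/12 = 3.47222^(1/300) ≈ 1.004158, so r/12 ≈ 0.00415794.
r ≈ 12·0.00415794 = 4.98952%.

4.99%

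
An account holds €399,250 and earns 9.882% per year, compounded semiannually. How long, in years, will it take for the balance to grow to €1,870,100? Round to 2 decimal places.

16.01 years

We need (1 + 0.04941)^(2t) = 4.684, so 2t = ln 4.684 / ln 1.04941 ≈ 32.0178.
t ≈ 32.0178/2 = 16.0089 years.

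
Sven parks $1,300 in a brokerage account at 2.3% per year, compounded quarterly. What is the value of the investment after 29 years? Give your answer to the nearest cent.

Growth factor = (1 + 0.00575)^116 ≈ 1.944664939.
A ≈ 1,300 × 1.944664939 ≈ 2,528.0644.

$2,528.06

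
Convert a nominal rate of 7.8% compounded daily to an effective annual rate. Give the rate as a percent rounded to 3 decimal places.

8.111%

One year is 365 periods at 0.000213699 each: (1 + 0.000213699)^365 ≈ 1.081114.
EAR = 1.081114 − 1 ≈ 8.11136%.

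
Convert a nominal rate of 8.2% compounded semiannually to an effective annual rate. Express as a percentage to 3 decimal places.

8.368%

EAR = (1 + 8.2%/2)^2 − 1 = (1 + 0.041)^2 − 1.
(1 + 0.041)^2 ≈ 1.083681, so EAR ≈ 8.36810%.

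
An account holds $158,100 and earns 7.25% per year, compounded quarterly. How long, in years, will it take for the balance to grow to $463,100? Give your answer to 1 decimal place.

15.0 years

We need (1 + 0.018125)^(4t) = 2.9292, so 4t = ln 2.9292 / ln 1.018125 ≈ 59.8304.
t ≈ 59.8304/4 = 14.9576 years.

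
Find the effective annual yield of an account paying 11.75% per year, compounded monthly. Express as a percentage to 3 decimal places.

12.404%

One year is 12 periods at 0.00979167 each: (1 + 0.00979167)^12 ≈ 1.124039.
EAR = 1.124039 − 1 ≈ 12.40390%.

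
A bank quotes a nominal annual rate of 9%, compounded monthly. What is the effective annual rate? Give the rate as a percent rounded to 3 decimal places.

EAR = (1 + 9%/12)^12 − 1 = (1 + 0.0075)^12 − 1.
(1 + 0.0075)^12 ≈ 1.093807, so EAR ≈ 9.38069%.

9.381%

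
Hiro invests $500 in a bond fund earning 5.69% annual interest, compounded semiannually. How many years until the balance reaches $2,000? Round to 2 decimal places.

24.71 years

(1 + 0.02845)^(2t) = 2,000/500 = 4.
2t·ln(1 + 0.02845) = ln(4); 2t = 1.3863/0.0280528 ≈ 49.4173.
t ≈ 24.7087 years.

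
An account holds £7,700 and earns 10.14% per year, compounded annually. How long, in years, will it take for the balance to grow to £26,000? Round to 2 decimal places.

12.60 years

We need (1 + 0.1014)^t = 3.3766, so t = ln 3.3766 / ln 1.1014 ≈ 12.5994.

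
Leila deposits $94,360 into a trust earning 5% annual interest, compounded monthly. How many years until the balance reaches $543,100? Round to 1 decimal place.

35.1 years

(1 + 0.00416667)^(12t) = 543,100/94,360 = 5.7556.
12t·ln(1 + 0.00416667) = ln(5.7556); 12t = 1.7502/0.00415801 ≈ 420.9168.
t ≈ 35.0764 years.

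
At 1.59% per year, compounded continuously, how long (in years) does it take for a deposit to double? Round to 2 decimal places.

43.59 years

e^(0.0159t) = 2, so 0.0159t = ln 2 ≈ 0.69315.
t ≈ 0.69315/0.0159 ≈ 43.5942.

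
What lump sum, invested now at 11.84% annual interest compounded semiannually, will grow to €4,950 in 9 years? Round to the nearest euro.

Growth factor = (1 + 0.0592)^18 ≈ 2.815810978.
P = 4,950/2.815810978 ≈ 1,757.9305.

€1,758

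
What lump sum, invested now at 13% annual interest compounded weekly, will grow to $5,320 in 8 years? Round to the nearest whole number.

$1,883

Periodic rate = 13%/52 = 0.0025; 416 periods.
P = 5,320/(1 + 0.0025)^416 ≈ 5,320/2.825547532 ≈ 1,882.8209.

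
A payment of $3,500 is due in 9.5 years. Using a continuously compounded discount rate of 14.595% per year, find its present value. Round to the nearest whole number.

$875

P = A·e^(−rt) = 3,500·e^(−1.386525).
e^(−1.386525) ≈ 0.2499423469, so P ≈ 874.7982.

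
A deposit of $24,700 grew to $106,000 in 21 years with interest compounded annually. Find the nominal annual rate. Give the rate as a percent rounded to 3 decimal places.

7.183%

(1 + r)^21 = 106,000/24,700 = 4.2915.
1 + r = 4.2915^(1/21) ≈ 1.071826, so r ≈ 0.0718259.
r ≈ 7.18259%.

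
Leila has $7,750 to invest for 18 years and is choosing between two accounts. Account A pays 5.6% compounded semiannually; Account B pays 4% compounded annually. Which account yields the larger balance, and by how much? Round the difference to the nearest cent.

A: (1 + 0.028)^36 ≈ 2.7024155283, so 7,750 × 2.7024155283 ≈ 20,943.7203.
B: (1 + 0.04)^18 ≈ 2.0258165154, so 7,750 × 2.0258165154 ≈ 15,700.0780.
Difference ≈ 5,243.6424 in favor of A.

Account A, by $5,243.64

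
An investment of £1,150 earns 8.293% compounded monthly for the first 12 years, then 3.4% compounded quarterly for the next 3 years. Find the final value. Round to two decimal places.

Phase 1: 1,150·(1 + 0.08293/12)^144 ≈ 3,100.3004.
Phase 2: 3,100.3004·(1 + 0.0085)^12 ≈ 3,431.7418.

£3,431.74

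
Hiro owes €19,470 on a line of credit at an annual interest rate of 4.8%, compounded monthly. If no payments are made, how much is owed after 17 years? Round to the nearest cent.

Growth factor = (1 + 0.004)^204 ≈ 2.2577581208.
A ≈ 19,470 × 2.2577581208 ≈ 43,958.5506.

€43,958.55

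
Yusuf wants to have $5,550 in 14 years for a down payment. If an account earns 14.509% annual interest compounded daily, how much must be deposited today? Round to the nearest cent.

Growth factor = (1 + 0.14509/365)^5110 ≈ 7.620609757.
P = 5,550/7.620609757 ≈ 728.2882.

$728.29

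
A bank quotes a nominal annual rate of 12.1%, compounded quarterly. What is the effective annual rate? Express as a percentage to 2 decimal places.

One year is 4 periods at 0.03025 each: (1 + 0.03025)^4 ≈ 1.126602.
EAR = 1.126602 − 1 ≈ 12.66019%.

12.66%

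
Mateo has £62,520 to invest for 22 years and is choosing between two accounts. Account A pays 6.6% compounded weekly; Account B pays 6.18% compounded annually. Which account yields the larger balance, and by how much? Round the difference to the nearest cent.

A: (1 + 0.066/52)^1144 ≈ 4.26771825292, so 62,520 × 4.26771825292 ≈ 266,817.7452.
B: (1 + 0.0618)^22 ≈ 3.74058787792, so 62,520 × 3.74058787792 ≈ 233,861.5541.
Difference ≈ 32,956.1910 in favor of A.

Account A, by £32,956.19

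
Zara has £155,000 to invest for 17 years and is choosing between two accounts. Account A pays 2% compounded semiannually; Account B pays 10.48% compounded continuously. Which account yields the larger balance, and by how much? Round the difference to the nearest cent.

Account B, by £703,200.09

A: (1 + 0.01)^34 ≈ 1.40257698617, so 155,000 × 1.40257698617 ≈ 217,399.4329.
B: e^(0.1048·17) = e^1.7816 ≈ 5.93935178313, so 155,000 × 5.93935178313 ≈ 920,599.5264.
Difference ≈ 703,200.0935 in favor of B.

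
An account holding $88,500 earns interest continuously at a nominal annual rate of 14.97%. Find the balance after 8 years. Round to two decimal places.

A = P·e^(rt) = 88,500·e^(0.1497·8) = 88,500·e^1.1976.
e^1.1976 ≈ 3.31215819641, so A ≈ 293,126.0004.

$293,126.00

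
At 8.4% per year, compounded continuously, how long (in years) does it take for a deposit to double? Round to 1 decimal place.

e^(0.084t) = 2, so 0.084t = ln 2 ≈ 0.69315.
t ≈ 0.69315/0.084 ≈ 8.2518.

8.3 years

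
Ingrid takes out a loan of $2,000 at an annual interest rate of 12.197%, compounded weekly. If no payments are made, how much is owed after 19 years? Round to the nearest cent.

$20,244.10

Growth factor = (1 + 0.12197/52)^988 ≈ 10.12205177.
A ≈ 2,000 × 10.12205177 ≈ 20,244.1035.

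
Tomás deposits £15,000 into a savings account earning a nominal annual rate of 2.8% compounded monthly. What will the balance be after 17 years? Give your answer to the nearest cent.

Growth factor = (1 + 0.028/12)^204 ≈ 1.6087307741.
A ≈ 15,000 × 1.6087307741 ≈ 24,130.9616.

£24,130.96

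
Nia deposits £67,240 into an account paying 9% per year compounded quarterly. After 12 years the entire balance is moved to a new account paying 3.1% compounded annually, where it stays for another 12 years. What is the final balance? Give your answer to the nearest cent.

After 12 years at 9%: 67,240 × 2.90963961209 ≈ 195,644.1675.
Then 12 years at 3.1%: 195,644.1675 × 1.44246067945 ≈ 282,209.0188.

£282,209.02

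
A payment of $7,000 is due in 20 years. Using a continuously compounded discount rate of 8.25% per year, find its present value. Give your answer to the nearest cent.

$1,344.35

P = A·e^(−rt) = 7,000·e^(−1.65).
e^(−1.65) ≈ 0.1920499086, so P ≈ 1,344.3494.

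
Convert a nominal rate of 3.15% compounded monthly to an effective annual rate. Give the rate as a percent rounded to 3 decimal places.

One year is 12 periods at 0.002625 each: (1 + 0.002625)^12 ≈ 1.031959.
EAR = 1.031959 − 1 ≈ 3.19588%.

3.196%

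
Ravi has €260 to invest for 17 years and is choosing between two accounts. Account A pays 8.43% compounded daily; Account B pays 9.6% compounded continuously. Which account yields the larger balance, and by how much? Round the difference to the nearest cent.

A: (1 + 0.0843/365)^6205 ≈ 4.190979728, so 260 × 4.190979728 ≈ 1,089.6547.
B: e^(0.096·17) = e^1.632 ≈ 5.114092683, so 260 × 5.114092683 ≈ 1,329.6641.
Difference ≈ 240.0094 in favor of B.

Account B, by €240.01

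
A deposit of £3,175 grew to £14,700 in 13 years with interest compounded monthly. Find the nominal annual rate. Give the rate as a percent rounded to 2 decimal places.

11.85%

(1 + r/12)^156 = 14,700/3,175 = 4.62992.
1 + r/12 = 4.62992^(1/156) ≈ 1.009872, so r/12 ≈ 0.00987239.
r ≈ 12·0.00987239 = 11.84686%.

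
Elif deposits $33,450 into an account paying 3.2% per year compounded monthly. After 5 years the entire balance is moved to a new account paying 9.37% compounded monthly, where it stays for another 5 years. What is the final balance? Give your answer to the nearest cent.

$62,584.60

After 5 years at 3.2%: 33,450 × 1.1732609928 ≈ 39,245.5802.
Then 5 years at 9.37%: 39,245.5802 × 1.5946916011 ≈ 62,584.5971.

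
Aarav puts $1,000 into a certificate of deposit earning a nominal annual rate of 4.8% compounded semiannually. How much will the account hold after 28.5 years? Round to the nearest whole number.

$3,865

Growth factor = (1 + 0.024)^57 ≈ 3.864537523.
A ≈ 1,000 × 3.864537523 ≈ 3,864.5375.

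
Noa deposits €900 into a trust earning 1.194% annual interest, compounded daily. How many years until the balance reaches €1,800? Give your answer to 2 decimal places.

(1 + 0.0000327123)^(365t) = 1,800/900 = 2.
365t·ln(1 + 0.0000327123) = ln(2); 365t = 0.69315/3.27118e-05 ≈ 21189.5192.
t ≈ 58.0535 years.

58.05 years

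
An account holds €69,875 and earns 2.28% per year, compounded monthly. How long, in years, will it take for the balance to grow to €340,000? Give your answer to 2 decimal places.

69.46 years

We need (1 + 0.0019)^(12t) = 4.8658, so 12t = ln 4.8658 / ln 1.0019 ≈ 833.5475.
t ≈ 833.5475/12 = 69.4623 years.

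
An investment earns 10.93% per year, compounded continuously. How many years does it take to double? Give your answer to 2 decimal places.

e^(0.1093t) = 2, so 0.1093t = ln 2 ≈ 0.69315.
t ≈ 0.69315/0.1093 ≈ 6.3417.

6.34 years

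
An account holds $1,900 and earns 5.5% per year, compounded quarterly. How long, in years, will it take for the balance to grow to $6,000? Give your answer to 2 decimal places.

21.05 years

(1 + 0.01375)^(4t) = 6,000/1,900 = 3.1579.
4t·ln(1 + 0.01375) = ln(3.1579); 4t = 1.1499/0.0136563 ≈ 84.2031.
t ≈ 21.0508 years.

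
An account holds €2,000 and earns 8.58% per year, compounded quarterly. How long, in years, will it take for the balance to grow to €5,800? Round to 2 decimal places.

12.54 years

(1 + 0.02145)^(4t) = 5,800/2,000 = 2.9.
4t·ln(1 + 0.02145) = ln(2.9); 4t = 1.0647/0.0212232 ≈ 50.1673.
t ≈ 12.5418 years.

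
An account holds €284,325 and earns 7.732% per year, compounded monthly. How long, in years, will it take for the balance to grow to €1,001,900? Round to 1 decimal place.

16.3 years

(1 + 0.00644333)^(12t) = 1,001,900/284,325 = 3.5238.
12t·ln(1 + 0.00644333) = ln(3.5238); 12t = 1.2595/0.00642266 ≈ 196.1080.
t ≈ 16.3423 years.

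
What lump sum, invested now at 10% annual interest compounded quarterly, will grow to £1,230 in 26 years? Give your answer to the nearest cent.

£94.32

Periodic rate = 10%/4 = 0.025; 104 periods.
P = 1,230/(1 + 0.025)^104 ≈ 1,230/13.04013239 ≈ 94.3242.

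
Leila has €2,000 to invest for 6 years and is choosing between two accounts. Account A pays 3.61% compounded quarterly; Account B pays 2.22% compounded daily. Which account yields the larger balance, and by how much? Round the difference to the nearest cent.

Account A growth factor: (1 + 0.009025)^24 ≈ 1.240641313; balance ≈ 2,481.2826.
Account B growth factor: (1 + 0.0222/365)^2190 ≈ 1.142473843; balance ≈ 2,284.9477.
Account A is larger by 196.3349.

Account A, by €196.33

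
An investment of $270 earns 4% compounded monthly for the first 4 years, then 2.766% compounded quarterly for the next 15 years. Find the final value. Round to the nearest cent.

$478.97

Phase 1: 270·(1 + 0.04/12)^48 ≈ 316.7636.
Phase 2: 316.7636·(1 + 0.006915)^60 ≈ 478.9652.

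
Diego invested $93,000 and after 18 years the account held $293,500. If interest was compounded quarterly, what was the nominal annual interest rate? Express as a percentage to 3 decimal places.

6.436%

The 72-period growth factor is 293,500/93,000 = 3.15591.
r/4 = 3.15591^(1/72) − 1 ≈ 0.0160903, so r ≈ 4·0.0160903 = 6.43611%.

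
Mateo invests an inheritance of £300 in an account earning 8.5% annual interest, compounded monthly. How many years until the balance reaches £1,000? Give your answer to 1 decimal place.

We need (1 + 0.00708333)^(12t) = 3.3333, so 12t = ln 3.3333 / ln 1.007083 ≈ 170.5739.
t ≈ 170.5739/12 = 14.2145 years.

14.2 years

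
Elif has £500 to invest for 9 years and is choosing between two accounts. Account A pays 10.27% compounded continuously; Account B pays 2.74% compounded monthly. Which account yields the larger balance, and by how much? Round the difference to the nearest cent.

A: e^(0.1027·9) = e^0.9243 ≈ 2.52010357, so 500 × 2.52010357 ≈ 1,260.0518.
B: (1 + 0.0274/12)^108 ≈ 1.27930747, so 500 × 1.27930747 ≈ 639.6537.
Difference ≈ 620.3980 in favor of A.

Account A, by £620.40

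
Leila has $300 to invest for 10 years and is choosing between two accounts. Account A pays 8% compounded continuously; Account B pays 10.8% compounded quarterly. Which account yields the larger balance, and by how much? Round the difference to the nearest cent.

Account A growth factor: e^(0.08·10) = e^0.8 ≈ 2.22554093; balance ≈ 667.6623.
Account B growth factor: (1 + 0.027)^40 ≈ 2.90280421; balance ≈ 870.8413.
Account B is larger by 203.1790.

Account B, by $203.18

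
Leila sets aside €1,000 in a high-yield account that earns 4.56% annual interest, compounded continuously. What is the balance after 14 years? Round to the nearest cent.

€1,893.45

A = P·e^(rt) = 1,000·e^(0.0456·14) = 1,000·e^0.6384.
e^0.6384 ≈ 1.893448936, so A ≈ 1,893.4489.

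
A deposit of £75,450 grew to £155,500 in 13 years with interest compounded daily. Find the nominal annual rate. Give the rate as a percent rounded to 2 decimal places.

5.56%

(1 + r/365)^4745 = 155,500/75,450 = 2.06097.
1 + r/365 = 2.06097^(1/4745) ≈ 1.000152, so r/365 ≈ 0.00015242.
r ≈ 365·0.00015242 = 5.56331%.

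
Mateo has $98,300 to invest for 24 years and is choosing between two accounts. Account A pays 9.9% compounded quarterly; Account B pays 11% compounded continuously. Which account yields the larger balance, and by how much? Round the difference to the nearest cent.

Account B, by $349,778.62

Account A growth factor: (1 + 0.02475)^96 ≈ 10.45492666618; balance ≈ 1,027,719.2913.
Account B growth factor: e^(0.11·24) = e^2.64 ≈ 14.01320360773; balance ≈ 1,377,497.9146.
Account B is larger by 349,778.6234.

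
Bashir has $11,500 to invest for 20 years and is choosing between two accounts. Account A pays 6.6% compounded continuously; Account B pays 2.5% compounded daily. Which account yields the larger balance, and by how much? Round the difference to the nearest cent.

Account A, by $24,089.38

A: e^(0.066·20) = e^1.32 ≈ 3.7434213773, so 11,500 × 3.7434213773 ≈ 43,049.3458.
B: (1 + 0.025/365)^7300 ≈ 1.6486930407, so 11,500 × 1.6486930407 ≈ 18,959.9700.
Difference ≈ 24,089.3759 in favor of A.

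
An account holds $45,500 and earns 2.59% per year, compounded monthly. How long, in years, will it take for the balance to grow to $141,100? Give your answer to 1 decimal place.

43.7 years

We need (1 + 0.00215833)^(12t) = 3.1011, so 12t = ln 3.1011 / ln 1.002158 ≈ 524.9316.
t ≈ 524.9316/12 = 43.7443 years.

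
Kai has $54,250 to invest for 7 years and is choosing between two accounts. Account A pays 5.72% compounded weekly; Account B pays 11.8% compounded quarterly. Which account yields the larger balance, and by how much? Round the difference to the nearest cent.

Account B, by $41,497.96

A: (1 + 0.0011)^364 ≈ 1.4920931628, so 54,250 × 1.4920931628 ≈ 80,946.0541.
B: (1 + 0.0295)^28 ≈ 2.25703257273, so 54,250 × 2.25703257273 ≈ 122,444.0171.
Difference ≈ 41,497.9630 in favor of B.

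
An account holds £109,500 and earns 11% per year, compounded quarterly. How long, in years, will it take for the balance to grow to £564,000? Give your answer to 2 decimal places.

15.11 years

(1 + 0.0275)^(4t) = 564,000/109,500 = 5.1507.
4t·ln(1 + 0.0275) = ln(5.1507); 4t = 1.6391/0.0271287 ≈ 60.4206.
t ≈ 15.1051 years.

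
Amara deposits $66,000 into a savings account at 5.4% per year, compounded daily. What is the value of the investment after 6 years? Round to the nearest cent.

Growth factor = (1 + 0.054/365)^2190 ≈ 1.3826141727.
A ≈ 66,000 × 1.3826141727 ≈ 91,252.5354.

$91,252.54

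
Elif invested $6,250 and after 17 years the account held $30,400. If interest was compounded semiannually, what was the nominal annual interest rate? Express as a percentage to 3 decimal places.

9.525%

(1 + r/2)^34 = 30,400/6,250 = 4.864.
1 + r/2 = 4.864^(1/34) ≈ 1.047625, so r/2 ≈ 0.0476246.
r ≈ 2·0.0476246 = 9.52492%.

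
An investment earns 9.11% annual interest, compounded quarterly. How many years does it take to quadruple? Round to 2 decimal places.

(1 + 0.022775)^(4t) = 4.
4t = ln 4 / ln(1 + 0.022775) ≈ 1.3863/0.0225195 ≈ 61.5597.
t ≈ 15.3899.

15.39 years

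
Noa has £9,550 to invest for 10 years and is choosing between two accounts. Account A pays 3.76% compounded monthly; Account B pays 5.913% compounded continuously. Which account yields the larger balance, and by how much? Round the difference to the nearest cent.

Account B, by £3,349.60

A: (1 + 0.0376/12)^120 ≈ 1.4555912289, so 9,550 × 1.4555912289 ≈ 13,900.8962.
B: e^(0.05913·10) = e^0.5913 ≈ 1.8063351254, so 9,550 × 1.8063351254 ≈ 17,250.5004.
Difference ≈ 3,349.6042 in favor of B.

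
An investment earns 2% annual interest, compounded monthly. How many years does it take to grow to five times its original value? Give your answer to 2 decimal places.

80.54 years

(1 + 0.00166667)^(12t) = 5.
12t = ln 5 / ln(1 + 0.00166667) ≈ 1.6094/0.00166528 ≈ 966.4672.
t ≈ 80.5389.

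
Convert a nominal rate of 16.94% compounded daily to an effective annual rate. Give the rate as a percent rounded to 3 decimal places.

18.455%

EAR = (1 + 16.94%/365)^365 − 1 = (1 + 0.00046411)^365 − 1.
(1 + 0.00046411)^365 ≈ 1.184547, so EAR ≈ 18.45473%.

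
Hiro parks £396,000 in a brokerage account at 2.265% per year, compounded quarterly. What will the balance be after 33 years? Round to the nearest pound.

Periodic rate = 2.265%/4 = 0.0056625; periods = 4·33 = 132.
A = 396,000·(1 + 0.0056625)^132 ≈ 396,000·2.10716140726 ≈ 834,435.9173.

£834,436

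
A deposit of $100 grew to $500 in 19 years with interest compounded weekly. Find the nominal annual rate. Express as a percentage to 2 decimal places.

The 988-period growth factor is 500/100 = 5.
r/52 = 5^(1/988) − 1 ≈ 0.00163031, so r ≈ 52·0.00163031 = 8.47763%.

8.48%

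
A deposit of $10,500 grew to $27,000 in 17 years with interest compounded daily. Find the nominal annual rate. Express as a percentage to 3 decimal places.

The 6205-period growth factor is 27,000/10,500 = 2.57143.
r/365 = 2.57143^(1/6205) − 1 ≈ 0.000152221, so r ≈ 365·0.000152221 = 5.55608%.

5.556%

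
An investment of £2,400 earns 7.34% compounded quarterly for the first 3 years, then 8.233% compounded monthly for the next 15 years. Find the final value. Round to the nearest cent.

Phase 1: 2,400·(1 + 0.01835)^12 ≈ 2,985.2180.
Phase 2: 2,985.2180·(1 + 0.08233/12)^180 ≈ 10,220.6038.

£10,220.60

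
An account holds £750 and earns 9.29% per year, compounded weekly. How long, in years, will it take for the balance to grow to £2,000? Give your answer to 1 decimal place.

10.6 years

(1 + 0.00178654)^(52t) = 2,000/750 = 2.6667.
52t·ln(1 + 0.00178654) = ln(2.6667); 52t = 0.98083/0.00178494 ≈ 549.5013.
t ≈ 10.5673 years.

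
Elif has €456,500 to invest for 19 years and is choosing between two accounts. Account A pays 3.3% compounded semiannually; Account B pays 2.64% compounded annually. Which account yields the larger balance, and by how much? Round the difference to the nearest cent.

Account A, by €101,243.25

A: (1 + 0.0165)^38 ≈ 1.86243254893, so 456,500 × 1.86243254893 ≈ 850,200.4586.
B: (1 + 0.0264)^19 ≈ 1.64065106198, so 456,500 × 1.64065106198 ≈ 748,957.2098.
Difference ≈ 101,243.2488 in favor of A.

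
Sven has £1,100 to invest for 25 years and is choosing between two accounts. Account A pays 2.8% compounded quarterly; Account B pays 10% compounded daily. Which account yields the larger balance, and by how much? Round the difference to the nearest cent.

A: (1 + 0.007)^100 ≈ 2.0088479, so 1,100 × 2.0088479 ≈ 2,209.7327.
B: (1 + 0.1/365)^9125 ≈ 12.17832335, so 1,100 × 12.17832335 ≈ 13,396.1557.
Difference ≈ 11,186.4230 in favor of B.

Account B, by £11,186.42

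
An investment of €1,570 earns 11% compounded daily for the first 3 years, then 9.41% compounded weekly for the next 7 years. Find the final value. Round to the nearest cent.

After 3 years at 11%: 1,570 × 1.390898977 ≈ 2,183.7114.
Then 7 years at 9.41%: 2,183.7114 × 1.931128836 ≈ 4,217.0280.

€4,217.03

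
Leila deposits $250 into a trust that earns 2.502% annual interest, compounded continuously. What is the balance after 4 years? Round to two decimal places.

$276.31

A = P·e^(rt) = 250·e^(0.02502·4) = 250·e^0.10008.
e^0.10008 ≈ 1.10525934, so A ≈ 276.3148.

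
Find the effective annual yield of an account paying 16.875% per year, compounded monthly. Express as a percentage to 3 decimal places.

EAR = (1 + 16.875%/12)^12 − 1 = (1 + 0.0140625)^12 − 1.
(1 + 0.0140625)^12 ≈ 1.182433, so EAR ≈ 18.24334%.

18.243%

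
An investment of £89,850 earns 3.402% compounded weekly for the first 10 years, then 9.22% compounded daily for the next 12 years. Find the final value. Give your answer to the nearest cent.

£381,644.93

Phase 1: 89,850·(1 + 0.03402/52)^520 ≈ 126,245.7466.
Phase 2: 126,245.7466·(1 + 0.0922/365)^4380 ≈ 381,644.9251.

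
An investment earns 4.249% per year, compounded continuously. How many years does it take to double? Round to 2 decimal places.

16.31 years

e^(0.04249t) = 2, so 0.04249t = ln 2 ≈ 0.69315.
t ≈ 0.69315/0.04249 ≈ 16.3132.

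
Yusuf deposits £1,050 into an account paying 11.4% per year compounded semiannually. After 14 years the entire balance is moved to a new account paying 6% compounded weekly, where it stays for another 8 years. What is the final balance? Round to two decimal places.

After 14 years at 11.4%: 1,050 × 4.721713639 ≈ 4,957.7993.
Then 8 years at 6%: 4,957.7993 × 1.61562728 ≈ 8,009.9558.

£8,009.96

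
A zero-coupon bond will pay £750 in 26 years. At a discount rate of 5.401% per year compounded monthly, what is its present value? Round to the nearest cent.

Growth factor = (1 + 0.05401/12)^312 ≈ 4.05970082.
P = 750/4.05970082 ≈ 184.7427.

£184.74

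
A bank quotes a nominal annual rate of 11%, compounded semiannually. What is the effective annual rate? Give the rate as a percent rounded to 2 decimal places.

11.30%

One year is 2 periods at 0.055 each: (1 + 0.055)^2 ≈ 1.113025.
EAR = 1.113025 − 1 ≈ 11.30250%.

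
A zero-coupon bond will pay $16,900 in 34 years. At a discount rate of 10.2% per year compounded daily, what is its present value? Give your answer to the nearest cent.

Growth factor = (1 + 0.102/365)^12410 ≈ 32.056998466.
P = 16,900/32.056998466 ≈ 527.1860.

$527.19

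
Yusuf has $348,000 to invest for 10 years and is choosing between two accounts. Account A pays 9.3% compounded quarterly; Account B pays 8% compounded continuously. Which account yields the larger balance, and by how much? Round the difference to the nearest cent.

Account A, by $98,180.41

A: (1 + 0.02325)^40 ≈ 2.50766854668, so 348,000 × 2.50766854668 ≈ 872,668.6542.
B: e^(0.08·10) = e^0.8 ≈ 2.22554092849, so 348,000 × 2.22554092849 ≈ 774,488.2431.
Difference ≈ 98,180.4111 in favor of A.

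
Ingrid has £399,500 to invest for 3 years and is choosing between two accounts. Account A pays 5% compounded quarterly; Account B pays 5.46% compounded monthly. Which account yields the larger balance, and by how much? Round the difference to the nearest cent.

Account B, by £6,706.25

Account A growth factor: (1 + 0.0125)^12 ≈ 1.16075451772; balance ≈ 463,721.4298.
Account B growth factor: (1 + 0.00455)^36 ≈ 1.17754113622; balance ≈ 470,427.6839.
Account B is larger by 6,706.2541.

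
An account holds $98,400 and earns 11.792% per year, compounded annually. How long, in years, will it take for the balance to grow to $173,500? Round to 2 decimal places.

5.09 years

(1 + 0.11792)^t = 173,500/98,400 = 1.7632.
t·ln(1 + 0.11792) = ln(1.7632); t = 0.56714/0.11147 ≈ 5.0878.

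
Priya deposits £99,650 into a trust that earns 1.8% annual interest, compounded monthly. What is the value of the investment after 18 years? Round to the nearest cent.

£137,747.36

Growth factor = (1 + 0.0015)^216 ≈ 1.38231170017.
A ≈ 99,650 × 1.38231170017 ≈ 137,747.3609.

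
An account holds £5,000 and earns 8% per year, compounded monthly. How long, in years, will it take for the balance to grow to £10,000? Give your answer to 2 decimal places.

8.69 years

(1 + 0.00666667)^(12t) = 10,000/5,000 = 2.
12t·ln(1 + 0.00666667) = ln(2); 12t = 0.69315/0.00664454 ≈ 104.3183.
t ≈ 8.6932 years.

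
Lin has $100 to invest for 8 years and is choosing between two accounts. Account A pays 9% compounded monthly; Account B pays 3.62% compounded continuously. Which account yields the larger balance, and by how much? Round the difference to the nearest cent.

Account A growth factor: (1 + 0.0075)^96 ≈ 2.04892123; balance ≈ 204.8921.
Account B growth factor: e^(0.0362·8) = e^0.2896 ≈ 1.33589302; balance ≈ 133.5893.
Account A is larger by 71.3028.

Account A, by $71.30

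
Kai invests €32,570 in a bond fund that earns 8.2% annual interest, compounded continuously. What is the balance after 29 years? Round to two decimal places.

A = P·e^(rt) = 32,570·e^(0.082·29) = 32,570·e^2.378.
e^2.378 ≈ 10.7833146536, so A ≈ 351,212.5583.

€351,212.56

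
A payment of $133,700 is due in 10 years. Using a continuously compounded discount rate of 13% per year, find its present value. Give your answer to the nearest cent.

$36,437.50

P = A·e^(−rt) = 133,700·e^(−1.3).
e^(−1.3) ≈ 0.272531793034, so P ≈ 36,437.5007.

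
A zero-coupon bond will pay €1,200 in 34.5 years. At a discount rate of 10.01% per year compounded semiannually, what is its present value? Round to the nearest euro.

€41

Periodic rate = 10.01%/2 = 0.05005; 69 periods.
P = 1,200/(1 + 0.05005)^69 ≈ 1,200/29.07291439 ≈ 41.2755.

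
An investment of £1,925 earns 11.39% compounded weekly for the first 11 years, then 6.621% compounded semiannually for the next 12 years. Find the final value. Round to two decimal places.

£14,703.83

Phase 1: 1,925·(1 + 0.1139/52)^572 ≈ 6,729.1969.
Phase 2: 6,729.1969·(1 + 0.033105)^24 ≈ 14,703.8261.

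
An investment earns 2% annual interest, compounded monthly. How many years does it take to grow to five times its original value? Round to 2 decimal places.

(1 + 0.00166667)^(12t) = 5.
12t = ln 5 / ln(1 + 0.00166667) ≈ 1.6094/0.00166528 ≈ 966.4672.
t ≈ 80.5389.

80.54 years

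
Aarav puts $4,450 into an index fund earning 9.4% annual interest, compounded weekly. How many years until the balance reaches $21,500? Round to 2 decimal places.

16.77 years

(1 + 0.00180769)^(52t) = 21,500/4,450 = 4.8315.
52t·ln(1 + 0.00180769) = ln(4.8315); 52t = 1.5751/0.00180606 ≈ 872.1463.
t ≈ 16.7720 years.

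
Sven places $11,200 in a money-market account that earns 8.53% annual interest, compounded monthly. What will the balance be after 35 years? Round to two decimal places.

$219,390.41

Growth factor = (1 + 0.0853/12)^420 ≈ 19.5884293579.
A ≈ 11,200 × 19.5884293579 ≈ 219,390.4088.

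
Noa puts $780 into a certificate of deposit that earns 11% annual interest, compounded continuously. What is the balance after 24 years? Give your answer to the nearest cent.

A = P·e^(rt) = 780·e^(0.11·24) = 780·e^2.64.
e^2.64 ≈ 14.013203608, so A ≈ 10,930.2988.

$10,930.30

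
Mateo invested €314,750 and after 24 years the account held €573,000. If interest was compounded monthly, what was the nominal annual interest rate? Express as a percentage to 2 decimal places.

2.50%

The 288-period growth factor is 573,000/314,750 = 1.82049.
r/12 = 1.82049^(1/288) − 1 ≈ 0.0020824, so r ≈ 12·0.0020824 = 2.49888%.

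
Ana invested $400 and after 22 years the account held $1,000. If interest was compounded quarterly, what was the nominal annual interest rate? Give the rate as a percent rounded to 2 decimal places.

4.19%

(1 + r/4)^88 = 1,000/400 = 2.5.
1 + r/4 = 2.5^(1/88) ≈ 1.010467, so r/4 ≈ 0.0104668.
r ≈ 4·0.0104668 = 4.18672%.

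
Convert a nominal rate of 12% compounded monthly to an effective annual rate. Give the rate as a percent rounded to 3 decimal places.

EAR = (1 + 12%/12)^12 − 1 = (1 + 0.01)^12 − 1.
(1 + 0.01)^12 ≈ 1.126825, so EAR ≈ 12.68250%.

12.683%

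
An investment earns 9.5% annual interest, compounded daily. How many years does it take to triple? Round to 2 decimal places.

(1 + 0.000260274)^(365t) = 3.
365t = ln 3 / ln(1 + 0.000260274) ≈ 1.0986/0.00026024 ≈ 4221.5333.
t ≈ 11.5658.

11.57 years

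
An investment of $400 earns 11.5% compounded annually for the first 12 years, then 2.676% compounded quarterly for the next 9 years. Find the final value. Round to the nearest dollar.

After 12 years at 11.5%: 400 × 3.692312143 ≈ 1,476.9249.
Then 9 years at 2.676%: 1,476.9249 × 1.271297415 ≈ 1,877.6108.

$1,878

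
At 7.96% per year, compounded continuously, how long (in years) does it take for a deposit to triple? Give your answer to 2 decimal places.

e^(0.0796t) = 3, so 0.0796t = ln 3 ≈ 1.0986.
t ≈ 1.0986/0.0796 ≈ 13.8017.

13.80 years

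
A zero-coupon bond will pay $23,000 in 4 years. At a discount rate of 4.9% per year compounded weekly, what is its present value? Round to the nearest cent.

Growth factor = (1 + 0.049/52)^208 ≈ 1.2164146395.
P = 23,000/1.2164146395 ≈ 18,908.0263.

$18,908.03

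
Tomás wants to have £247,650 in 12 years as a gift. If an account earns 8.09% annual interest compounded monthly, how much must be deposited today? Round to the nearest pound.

Growth factor = (1 + 0.0809/12)^144 ≈ 2.63146895602.
P = 247,650/2.63146895602 ≈ 94,110.9335.

£94,111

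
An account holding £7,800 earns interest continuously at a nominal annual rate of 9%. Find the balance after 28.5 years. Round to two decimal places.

A = P·e^(rt) = 7,800·e^(0.09·28.5) = 7,800·e^2.565.
e^2.565 ≈ 13.0006583697, so A ≈ 101,405.1353.

£101,405.14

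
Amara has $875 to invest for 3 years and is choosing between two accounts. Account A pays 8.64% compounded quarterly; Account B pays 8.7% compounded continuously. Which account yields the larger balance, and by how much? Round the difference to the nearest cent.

Account A growth factor: (1 + 0.0216)^12 ≈ 1.292321623; balance ≈ 1,130.7814.
Account B growth factor: e^(0.087·3) = e^0.261 ≈ 1.298227665; balance ≈ 1,135.9492.
Account B is larger by 5.1678.

Account B, by $5.17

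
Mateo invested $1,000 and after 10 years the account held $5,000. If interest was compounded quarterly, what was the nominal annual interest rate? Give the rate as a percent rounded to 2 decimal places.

The 40-period growth factor is 5,000/1,000 = 5.
r/4 = 5^(1/40) − 1 ≈ 0.0410564, so r ≈ 4·0.0410564 = 16.42255%.

16.42%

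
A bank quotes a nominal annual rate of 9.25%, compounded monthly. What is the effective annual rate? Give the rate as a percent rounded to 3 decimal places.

EAR = (1 + 9.25%/12)^12 − 1 = (1 + 0.00770833)^12 − 1.
(1 + 0.00770833)^12 ≈ 1.096524, so EAR ≈ 9.65241%.

9.652%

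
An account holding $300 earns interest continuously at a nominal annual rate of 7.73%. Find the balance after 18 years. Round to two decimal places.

$1,206.14

A = P·e^(rt) = 300·e^(0.0773·18) = 300·e^1.3914.
e^1.3914 ≈ 4.020474779, so A ≈ 1,206.1424.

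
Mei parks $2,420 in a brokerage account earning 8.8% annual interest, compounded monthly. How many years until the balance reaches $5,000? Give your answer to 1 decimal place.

(1 + 0.00733333)^(12t) = 5,000/2,420 = 2.0661.
12t·ln(1 + 0.00733333) = ln(2.0661); 12t = 0.72567/0.00730658 ≈ 99.3174.
t ≈ 8.2765 years.

8.3 years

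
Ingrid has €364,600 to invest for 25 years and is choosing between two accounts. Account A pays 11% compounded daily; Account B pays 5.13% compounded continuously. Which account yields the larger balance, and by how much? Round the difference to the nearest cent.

Account A growth factor: (1 + 0.11/365)^9125 ≈ 15.63615247901; balance ≈ 5,700,941.1938.
Account B growth factor: e^(0.0513·25) = e^1.2825 ≈ 3.605642573754; balance ≈ 1,314,617.2824.
Account A is larger by 4,386,323.9115.

Account A, by €4,386,323.91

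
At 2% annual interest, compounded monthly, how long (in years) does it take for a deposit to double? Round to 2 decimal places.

(1 + 0.00166667)^(12t) = 2.
12t = ln 2 / ln(1 + 0.00166667) ≈ 0.69315/0.00166528 ≈ 416.2348.
t ≈ 34.6862.

34.69 years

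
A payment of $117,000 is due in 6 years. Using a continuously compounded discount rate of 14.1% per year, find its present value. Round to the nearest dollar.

$50,208

P = A·e^(−rt) = 117,000·e^(−0.846).
e^(−0.846) ≈ 0.42912801556, so P ≈ 50,207.9778.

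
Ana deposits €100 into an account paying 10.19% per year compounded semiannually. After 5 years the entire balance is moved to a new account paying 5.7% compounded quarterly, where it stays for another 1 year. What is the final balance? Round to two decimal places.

€173.94

After 5 years at 10.19%: 100 × 1.64369239 ≈ 164.3692.
Then 1 years at 5.7%: 164.3692 × 1.05822999 ≈ 173.9405.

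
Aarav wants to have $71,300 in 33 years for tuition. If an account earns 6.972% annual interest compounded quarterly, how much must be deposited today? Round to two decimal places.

Growth factor = (1 + 0.01743)^132 ≈ 9.7858637195.
P = 71,300/9.7858637195 ≈ 7,286.0201.

$7,286.02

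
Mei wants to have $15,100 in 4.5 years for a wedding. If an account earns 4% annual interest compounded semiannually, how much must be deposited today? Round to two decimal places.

Periodic rate = 4%/2 = 0.02; 9 periods.
P = 15,100/(1 + 0.02)^9 ≈ 15,100/1.1950925686 ≈ 12,635.0045.

$12,635.00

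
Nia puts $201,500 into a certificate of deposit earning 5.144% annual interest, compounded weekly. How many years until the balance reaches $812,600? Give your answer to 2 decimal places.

We need (1 + 0.000989231)^(52t) = 4.0328, so 52t = ln 4.0328 / ln 1.000989 ≈ 1410.3273.
t ≈ 1410.3273/52 = 27.1217 years.

27.12 years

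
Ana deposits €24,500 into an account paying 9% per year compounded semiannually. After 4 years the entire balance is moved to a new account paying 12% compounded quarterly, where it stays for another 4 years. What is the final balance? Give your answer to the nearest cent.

€55,910.32

Phase 1: 24,500·(1 + 0.045)^8 ≈ 34,841.4650.
Phase 2: 34,841.4650·(1 + 0.03)^16 ≈ 55,910.3233.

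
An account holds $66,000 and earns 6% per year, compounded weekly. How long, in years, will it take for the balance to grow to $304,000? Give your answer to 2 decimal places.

We need (1 + 0.00115385)^(52t) = 4.6061, so 52t = ln 4.6061 / ln 1.001154 ≈ 1324.4868.
t ≈ 1324.4868/52 = 25.4709 years.

25.47 years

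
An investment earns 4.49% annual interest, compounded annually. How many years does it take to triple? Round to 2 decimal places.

(1 + 0.0449)^t = 3.
t = ln 3 / ln(1 + 0.0449) ≈ 1.0986/0.0439212 ≈ 25.0133.

25.01 years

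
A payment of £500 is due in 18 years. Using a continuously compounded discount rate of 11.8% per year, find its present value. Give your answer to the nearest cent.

£59.78

P = A·e^(−rt) = 500·e^(−2.124).
e^(−2.124) ≈ 0.119552461, so P ≈ 59.7762.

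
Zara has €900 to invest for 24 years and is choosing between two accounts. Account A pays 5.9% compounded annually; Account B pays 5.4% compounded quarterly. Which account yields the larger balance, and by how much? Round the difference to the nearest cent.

Account A, by €301.63

A: (1 + 0.059)^24 ≈ 3.958248379, so 900 × 3.958248379 ≈ 3,562.4235.
B: (1 + 0.0135)^96 ≈ 3.623099748, so 900 × 3.623099748 ≈ 3,260.7898.
Difference ≈ 301.6338 in favor of A.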